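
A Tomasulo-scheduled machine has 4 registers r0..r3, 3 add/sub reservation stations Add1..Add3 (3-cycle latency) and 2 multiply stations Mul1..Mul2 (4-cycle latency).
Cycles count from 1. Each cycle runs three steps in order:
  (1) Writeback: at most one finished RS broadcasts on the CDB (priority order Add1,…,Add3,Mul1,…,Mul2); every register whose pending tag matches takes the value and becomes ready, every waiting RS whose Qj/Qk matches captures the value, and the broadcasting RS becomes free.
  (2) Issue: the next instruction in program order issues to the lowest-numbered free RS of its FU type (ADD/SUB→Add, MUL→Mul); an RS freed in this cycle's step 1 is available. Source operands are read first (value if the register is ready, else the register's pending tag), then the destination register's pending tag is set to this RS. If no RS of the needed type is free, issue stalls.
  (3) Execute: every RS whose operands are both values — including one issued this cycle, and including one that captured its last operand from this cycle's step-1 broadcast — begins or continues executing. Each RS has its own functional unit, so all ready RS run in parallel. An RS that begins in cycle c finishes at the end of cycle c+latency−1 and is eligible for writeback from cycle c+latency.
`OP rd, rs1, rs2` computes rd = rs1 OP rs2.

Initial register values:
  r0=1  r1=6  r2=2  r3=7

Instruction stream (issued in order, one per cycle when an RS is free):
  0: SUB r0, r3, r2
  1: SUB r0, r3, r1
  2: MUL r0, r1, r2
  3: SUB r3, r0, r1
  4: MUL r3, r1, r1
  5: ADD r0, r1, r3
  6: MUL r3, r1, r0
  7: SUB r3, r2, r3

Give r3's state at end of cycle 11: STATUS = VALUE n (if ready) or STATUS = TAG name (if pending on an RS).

  c1: issue SUB r0<-Add1  regs: r0:Add1,r1:6,r2:2,r3:7
  c2: issue SUB r0<-Add2  regs: r0:Add2,r1:6,r2:2,r3:7
  c3: issue MUL r0<-Mul1  regs: r0:Mul1,r1:6,r2:2,r3:7
  c4: CDB Add1=5; issue SUB r3<-Add1  regs: r0:Mul1,r1:6,r2:2,r3:Add1
  c5: CDB Add2=1; issue MUL r3<-Mul2  regs: r0:Mul1,r1:6,r2:2,r3:Mul2
  c6: issue ADD r0<-Add2  regs: r0:Add2,r1:6,r2:2,r3:Mul2
  c7: CDB Mul1=12; issue MUL r3<-Mul1  regs: r0:Add2,r1:6,r2:2,r3:Mul1
  c8: issue SUB r3<-Add3  regs: r0:Add2,r1:6,r2:2,r3:Add3
  c9: CDB Mul2=36  regs: r0:Add2,r1:6,r2:2,r3:Add3
  c10: CDB Add1=6  regs: r0:Add2,r1:6,r2:2,r3:Add3
  c11: -  regs: r0:Add2,r1:6,r2:2,r3:Add3

STATUS = TAG Add3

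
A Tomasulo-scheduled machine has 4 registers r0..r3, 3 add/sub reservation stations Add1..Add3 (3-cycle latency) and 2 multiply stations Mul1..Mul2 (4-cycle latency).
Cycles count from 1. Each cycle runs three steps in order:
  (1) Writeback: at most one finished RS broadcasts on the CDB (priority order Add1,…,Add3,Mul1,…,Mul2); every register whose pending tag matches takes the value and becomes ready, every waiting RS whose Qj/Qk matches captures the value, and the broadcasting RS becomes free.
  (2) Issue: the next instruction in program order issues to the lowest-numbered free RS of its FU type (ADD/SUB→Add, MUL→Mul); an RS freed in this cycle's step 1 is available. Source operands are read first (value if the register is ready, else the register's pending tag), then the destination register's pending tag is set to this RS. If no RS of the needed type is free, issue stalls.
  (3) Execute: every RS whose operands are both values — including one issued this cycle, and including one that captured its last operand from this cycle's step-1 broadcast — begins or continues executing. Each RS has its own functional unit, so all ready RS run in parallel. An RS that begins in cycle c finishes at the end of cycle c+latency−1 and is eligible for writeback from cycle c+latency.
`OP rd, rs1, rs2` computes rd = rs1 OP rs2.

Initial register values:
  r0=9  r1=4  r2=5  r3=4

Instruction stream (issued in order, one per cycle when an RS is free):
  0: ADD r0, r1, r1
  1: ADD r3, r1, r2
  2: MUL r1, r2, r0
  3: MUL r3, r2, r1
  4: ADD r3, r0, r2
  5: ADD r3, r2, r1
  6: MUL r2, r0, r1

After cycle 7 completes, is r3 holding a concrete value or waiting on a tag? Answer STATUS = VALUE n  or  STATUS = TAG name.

STATUS = TAG Add2

c1: issue ADD r0<-Add1 | r0:Add1,r1:4,r2:5,r3:4
c2: issue ADD r3<-Add2 | r0:Add1,r1:4,r2:5,r3:Add2
c3: issue MUL r1<-Mul1 | r0:Add1,r1:Mul1,r2:5,r3:Add2
c4: CDB Add1=8; issue MUL r3<-Mul2 | r0:8,r1:Mul1,r2:5,r3:Mul2
c5: CDB Add2=9; issue ADD r3<-Add1 | r0:8,r1:Mul1,r2:5,r3:Add1
c6: issue ADD r3<-Add2 | r0:8,r1:Mul1,r2:5,r3:Add2
c7: stall | r0:8,r1:Mul1,r2:5,r3:Add2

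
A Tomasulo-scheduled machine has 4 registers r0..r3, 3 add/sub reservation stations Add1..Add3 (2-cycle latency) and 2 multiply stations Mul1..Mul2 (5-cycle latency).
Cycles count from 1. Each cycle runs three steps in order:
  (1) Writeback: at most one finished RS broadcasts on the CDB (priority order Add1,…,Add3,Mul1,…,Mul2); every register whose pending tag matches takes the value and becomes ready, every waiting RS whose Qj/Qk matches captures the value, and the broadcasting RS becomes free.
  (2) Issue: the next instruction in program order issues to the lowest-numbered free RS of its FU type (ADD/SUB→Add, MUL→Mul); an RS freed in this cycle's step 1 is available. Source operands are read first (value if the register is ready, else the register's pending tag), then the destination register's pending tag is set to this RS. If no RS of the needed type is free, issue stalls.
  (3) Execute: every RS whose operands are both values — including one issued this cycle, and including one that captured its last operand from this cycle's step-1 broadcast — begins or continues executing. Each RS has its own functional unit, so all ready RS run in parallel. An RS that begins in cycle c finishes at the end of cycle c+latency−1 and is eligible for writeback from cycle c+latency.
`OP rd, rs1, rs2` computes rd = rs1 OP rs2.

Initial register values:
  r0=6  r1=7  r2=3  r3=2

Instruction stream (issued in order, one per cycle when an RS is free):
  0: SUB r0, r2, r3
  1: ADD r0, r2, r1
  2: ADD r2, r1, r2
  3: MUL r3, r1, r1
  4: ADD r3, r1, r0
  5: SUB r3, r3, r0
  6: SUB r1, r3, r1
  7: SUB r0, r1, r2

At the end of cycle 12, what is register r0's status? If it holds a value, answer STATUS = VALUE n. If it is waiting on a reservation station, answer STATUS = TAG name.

c1: issue SUB r0<-Add1 | r0:Add1,r1:7,r2:3,r3:2
c2: issue ADD r0<-Add2 | r0:Add2,r1:7,r2:3,r3:2
c3: CDB Add1=1; issue ADD r2<-Add1 | r0:Add2,r1:7,r2:Add1,r3:2
c4: CDB Add2=10; issue MUL r3<-Mul1 | r0:10,r1:7,r2:Add1,r3:Mul1
c5: CDB Add1=10; issue ADD r3<-Add1 | r0:10,r1:7,r2:10,r3:Add1
c6: issue SUB r3<-Add2 | r0:10,r1:7,r2:10,r3:Add2
c7: CDB Add1=17; issue SUB r1<-Add1 | r0:10,r1:Add1,r2:10,r3:Add2
c8: issue SUB r0<-Add3 | r0:Add3,r1:Add1,r2:10,r3:Add2
c9: CDB Add2=7 | r0:Add3,r1:Add1,r2:10,r3:7
c10: CDB Mul1=49 | r0:Add3,r1:Add1,r2:10,r3:7
c11: CDB Add1=0 | r0:Add3,r1:0,r2:10,r3:7
c12: - | r0:Add3,r1:0,r2:10,r3:7

STATUS = TAG Add3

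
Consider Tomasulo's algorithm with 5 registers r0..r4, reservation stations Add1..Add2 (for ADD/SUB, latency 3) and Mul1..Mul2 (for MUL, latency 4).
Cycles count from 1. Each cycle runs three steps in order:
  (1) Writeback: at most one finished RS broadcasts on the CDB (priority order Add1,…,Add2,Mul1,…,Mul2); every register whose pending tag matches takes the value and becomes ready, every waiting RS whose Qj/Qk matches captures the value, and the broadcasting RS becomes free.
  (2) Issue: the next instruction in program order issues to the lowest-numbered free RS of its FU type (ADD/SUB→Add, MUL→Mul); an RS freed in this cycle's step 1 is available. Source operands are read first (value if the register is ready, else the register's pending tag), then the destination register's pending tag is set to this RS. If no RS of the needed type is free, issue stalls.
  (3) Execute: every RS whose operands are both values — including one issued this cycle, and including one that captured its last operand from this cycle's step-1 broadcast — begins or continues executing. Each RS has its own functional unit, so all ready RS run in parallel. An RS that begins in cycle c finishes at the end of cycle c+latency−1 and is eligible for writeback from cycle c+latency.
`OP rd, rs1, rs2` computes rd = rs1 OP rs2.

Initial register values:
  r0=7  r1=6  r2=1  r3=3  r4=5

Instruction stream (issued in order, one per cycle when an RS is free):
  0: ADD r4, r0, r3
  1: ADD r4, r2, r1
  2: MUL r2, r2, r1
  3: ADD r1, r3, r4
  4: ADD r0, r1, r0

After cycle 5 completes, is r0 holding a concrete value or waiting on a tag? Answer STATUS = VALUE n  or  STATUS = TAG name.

STATUS = TAG Add2

  c1: issue ADD r4<-Add1  regs: r0:7,r1:6,r2:1,r3:3,r4:Add1
  c2: issue ADD r4<-Add2  regs: r0:7,r1:6,r2:1,r3:3,r4:Add2
  c3: issue MUL r2<-Mul1  regs: r0:7,r1:6,r2:Mul1,r3:3,r4:Add2
  c4: CDB Add1=10; issue ADD r1<-Add1  regs: r0:7,r1:Add1,r2:Mul1,r3:3,r4:Add2
  c5: CDB Add2=7; issue ADD r0<-Add2  regs: r0:Add2,r1:Add1,r2:Mul1,r3:3,r4:7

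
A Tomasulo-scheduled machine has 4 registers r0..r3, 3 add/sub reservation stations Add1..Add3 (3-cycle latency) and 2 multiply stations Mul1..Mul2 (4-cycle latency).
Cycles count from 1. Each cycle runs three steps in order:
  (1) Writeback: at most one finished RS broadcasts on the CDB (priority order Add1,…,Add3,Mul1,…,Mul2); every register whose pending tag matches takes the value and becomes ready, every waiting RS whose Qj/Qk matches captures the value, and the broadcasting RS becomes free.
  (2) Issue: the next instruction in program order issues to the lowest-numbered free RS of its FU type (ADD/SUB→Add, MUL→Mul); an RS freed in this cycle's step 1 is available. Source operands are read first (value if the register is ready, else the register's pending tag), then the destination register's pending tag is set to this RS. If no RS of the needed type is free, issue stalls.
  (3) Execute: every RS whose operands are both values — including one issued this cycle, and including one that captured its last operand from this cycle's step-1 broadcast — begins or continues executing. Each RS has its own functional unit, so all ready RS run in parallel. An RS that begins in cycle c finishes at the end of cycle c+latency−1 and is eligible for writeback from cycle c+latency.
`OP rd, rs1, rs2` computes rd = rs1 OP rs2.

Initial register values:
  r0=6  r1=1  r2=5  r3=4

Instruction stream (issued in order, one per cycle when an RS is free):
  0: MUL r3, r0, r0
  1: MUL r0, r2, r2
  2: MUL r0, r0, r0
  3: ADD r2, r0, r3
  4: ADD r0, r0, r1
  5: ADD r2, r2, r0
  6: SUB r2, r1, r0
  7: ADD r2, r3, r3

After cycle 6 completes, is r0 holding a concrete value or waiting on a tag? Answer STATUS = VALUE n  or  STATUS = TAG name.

  c1: issue MUL r3<-Mul1  regs: r0:6,r1:1,r2:5,r3:Mul1
  c2: issue MUL r0<-Mul2  regs: r0:Mul2,r1:1,r2:5,r3:Mul1
  c3: stall  regs: r0:Mul2,r1:1,r2:5,r3:Mul1
  c4: stall  regs: r0:Mul2,r1:1,r2:5,r3:Mul1
  c5: CDB Mul1=36; issue MUL r0<-Mul1  regs: r0:Mul1,r1:1,r2:5,r3:36
  c6: CDB Mul2=25; issue ADD r2<-Add1  regs: r0:Mul1,r1:1,r2:Add1,r3:36

STATUS = TAG Mul1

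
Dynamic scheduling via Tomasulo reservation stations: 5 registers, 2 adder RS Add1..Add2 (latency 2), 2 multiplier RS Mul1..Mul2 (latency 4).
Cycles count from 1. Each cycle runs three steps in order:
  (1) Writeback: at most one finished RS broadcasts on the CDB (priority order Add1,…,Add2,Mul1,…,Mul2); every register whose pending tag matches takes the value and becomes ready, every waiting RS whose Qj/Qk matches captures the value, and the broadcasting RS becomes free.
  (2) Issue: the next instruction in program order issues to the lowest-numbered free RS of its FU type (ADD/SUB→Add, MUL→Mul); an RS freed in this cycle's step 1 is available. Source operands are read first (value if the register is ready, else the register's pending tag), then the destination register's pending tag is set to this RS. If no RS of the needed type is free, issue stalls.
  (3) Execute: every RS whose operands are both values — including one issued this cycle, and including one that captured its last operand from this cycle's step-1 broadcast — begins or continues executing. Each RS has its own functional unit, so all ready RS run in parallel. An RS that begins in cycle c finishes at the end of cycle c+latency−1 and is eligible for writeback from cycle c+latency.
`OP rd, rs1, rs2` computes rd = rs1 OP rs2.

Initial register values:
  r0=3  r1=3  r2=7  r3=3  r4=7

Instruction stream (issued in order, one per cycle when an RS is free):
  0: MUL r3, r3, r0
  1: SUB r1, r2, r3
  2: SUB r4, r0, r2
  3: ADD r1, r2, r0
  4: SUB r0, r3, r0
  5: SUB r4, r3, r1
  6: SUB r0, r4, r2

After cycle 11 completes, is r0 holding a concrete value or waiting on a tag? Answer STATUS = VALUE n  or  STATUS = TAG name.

STATUS = TAG Add2

  c1: issue MUL r3<-Mul1  regs: r0:3,r1:3,r2:7,r3:Mul1,r4:7
  c2: issue SUB r1<-Add1  regs: r0:3,r1:Add1,r2:7,r3:Mul1,r4:7
  c3: issue SUB r4<-Add2  regs: r0:3,r1:Add1,r2:7,r3:Mul1,r4:Add2
  c4: stall  regs: r0:3,r1:Add1,r2:7,r3:Mul1,r4:Add2
  c5: CDB Add2=-4; issue ADD r1<-Add2  regs: r0:3,r1:Add2,r2:7,r3:Mul1,r4:-4
  c6: CDB Mul1=9; stall  regs: r0:3,r1:Add2,r2:7,r3:9,r4:-4
  c7: CDB Add2=10; issue SUB r0<-Add2  regs: r0:Add2,r1:10,r2:7,r3:9,r4:-4
  c8: CDB Add1=-2; issue SUB r4<-Add1  regs: r0:Add2,r1:10,r2:7,r3:9,r4:Add1
  c9: CDB Add2=6; issue SUB r0<-Add2  regs: r0:Add2,r1:10,r2:7,r3:9,r4:Add1
  c10: CDB Add1=-1  regs: r0:Add2,r1:10,r2:7,r3:9,r4:-1
  c11: -  regs: r0:Add2,r1:10,r2:7,r3:9,r4:-1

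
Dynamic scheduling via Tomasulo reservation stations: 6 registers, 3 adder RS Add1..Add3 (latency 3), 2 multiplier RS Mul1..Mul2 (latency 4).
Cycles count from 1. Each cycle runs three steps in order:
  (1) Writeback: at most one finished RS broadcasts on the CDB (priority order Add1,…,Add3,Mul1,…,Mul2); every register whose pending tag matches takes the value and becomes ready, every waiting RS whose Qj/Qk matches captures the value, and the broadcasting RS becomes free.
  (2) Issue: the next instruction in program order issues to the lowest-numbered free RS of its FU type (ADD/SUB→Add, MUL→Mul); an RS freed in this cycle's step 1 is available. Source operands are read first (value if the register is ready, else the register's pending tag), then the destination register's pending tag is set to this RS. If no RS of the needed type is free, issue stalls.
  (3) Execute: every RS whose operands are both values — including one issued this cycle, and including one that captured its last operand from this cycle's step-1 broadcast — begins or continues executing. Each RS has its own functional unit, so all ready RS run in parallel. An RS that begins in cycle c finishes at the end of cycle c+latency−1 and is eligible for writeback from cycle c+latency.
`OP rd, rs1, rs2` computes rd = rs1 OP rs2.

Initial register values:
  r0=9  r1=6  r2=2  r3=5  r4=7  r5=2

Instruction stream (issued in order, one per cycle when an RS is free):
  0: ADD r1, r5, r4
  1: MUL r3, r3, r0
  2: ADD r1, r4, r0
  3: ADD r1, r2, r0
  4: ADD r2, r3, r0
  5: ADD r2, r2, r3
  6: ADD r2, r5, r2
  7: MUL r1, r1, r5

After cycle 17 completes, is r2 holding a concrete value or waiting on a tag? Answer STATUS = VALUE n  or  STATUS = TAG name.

STATUS = VALUE 101

c1: issue ADD r1<-Add1 | r0:9,r1:Add1,r2:2,r3:5,r4:7,r5:2
c2: issue MUL r3<-Mul1 | r0:9,r1:Add1,r2:2,r3:Mul1,r4:7,r5:2
c3: issue ADD r1<-Add2 | r0:9,r1:Add2,r2:2,r3:Mul1,r4:7,r5:2
c4: CDB Add1=9; issue ADD r1<-Add1 | r0:9,r1:Add1,r2:2,r3:Mul1,r4:7,r5:2
c5: issue ADD r2<-Add3 | r0:9,r1:Add1,r2:Add3,r3:Mul1,r4:7,r5:2
c6: CDB Add2=16; issue ADD r2<-Add2 | r0:9,r1:Add1,r2:Add2,r3:Mul1,r4:7,r5:2
c7: CDB Add1=11; issue ADD r2<-Add1 | r0:9,r1:11,r2:Add1,r3:Mul1,r4:7,r5:2
c8: CDB Mul1=45; issue MUL r1<-Mul1 | r0:9,r1:Mul1,r2:Add1,r3:45,r4:7,r5:2
c9: - | r0:9,r1:Mul1,r2:Add1,r3:45,r4:7,r5:2
c10: - | r0:9,r1:Mul1,r2:Add1,r3:45,r4:7,r5:2
c11: CDB Add3=54 | r0:9,r1:Mul1,r2:Add1,r3:45,r4:7,r5:2
c12: CDB Mul1=22 | r0:9,r1:22,r2:Add1,r3:45,r4:7,r5:2
c13: - | r0:9,r1:22,r2:Add1,r3:45,r4:7,r5:2
c14: CDB Add2=99 | r0:9,r1:22,r2:Add1,r3:45,r4:7,r5:2
c15: - | r0:9,r1:22,r2:Add1,r3:45,r4:7,r5:2
c16: - | r0:9,r1:22,r2:Add1,r3:45,r4:7,r5:2
c17: CDB Add1=101 | r0:9,r1:22,r2:101,r3:45,r4:7,r5:2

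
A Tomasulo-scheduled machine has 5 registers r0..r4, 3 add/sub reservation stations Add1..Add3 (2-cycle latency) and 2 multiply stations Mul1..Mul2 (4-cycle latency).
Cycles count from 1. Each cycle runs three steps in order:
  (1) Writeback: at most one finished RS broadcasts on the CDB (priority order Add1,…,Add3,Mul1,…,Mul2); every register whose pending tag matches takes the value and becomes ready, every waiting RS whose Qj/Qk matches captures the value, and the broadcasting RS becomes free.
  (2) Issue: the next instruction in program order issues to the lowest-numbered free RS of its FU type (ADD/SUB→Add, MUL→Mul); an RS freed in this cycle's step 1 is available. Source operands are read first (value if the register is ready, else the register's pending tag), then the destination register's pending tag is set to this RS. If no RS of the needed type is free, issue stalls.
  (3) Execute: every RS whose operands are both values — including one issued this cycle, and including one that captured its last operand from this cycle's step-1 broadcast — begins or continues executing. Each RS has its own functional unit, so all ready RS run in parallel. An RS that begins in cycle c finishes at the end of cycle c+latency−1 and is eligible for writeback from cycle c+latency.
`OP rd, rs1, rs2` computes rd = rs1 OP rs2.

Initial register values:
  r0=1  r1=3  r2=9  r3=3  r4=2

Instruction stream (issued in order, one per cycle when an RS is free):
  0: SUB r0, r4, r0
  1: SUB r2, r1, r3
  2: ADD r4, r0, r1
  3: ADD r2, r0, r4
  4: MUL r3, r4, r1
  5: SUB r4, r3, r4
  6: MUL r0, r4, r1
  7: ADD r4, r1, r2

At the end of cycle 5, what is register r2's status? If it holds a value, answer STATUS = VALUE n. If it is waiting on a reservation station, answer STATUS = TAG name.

c1: issue SUB r0<-Add1 | r0:Add1,r1:3,r2:9,r3:3,r4:2
c2: issue SUB r2<-Add2 | r0:Add1,r1:3,r2:Add2,r3:3,r4:2
c3: CDB Add1=1; issue ADD r4<-Add1 | r0:1,r1:3,r2:Add2,r3:3,r4:Add1
c4: CDB Add2=0; issue ADD r2<-Add2 | r0:1,r1:3,r2:Add2,r3:3,r4:Add1
c5: CDB Add1=4; issue MUL r3<-Mul1 | r0:1,r1:3,r2:Add2,r3:Mul1,r4:4

STATUS = TAG Add2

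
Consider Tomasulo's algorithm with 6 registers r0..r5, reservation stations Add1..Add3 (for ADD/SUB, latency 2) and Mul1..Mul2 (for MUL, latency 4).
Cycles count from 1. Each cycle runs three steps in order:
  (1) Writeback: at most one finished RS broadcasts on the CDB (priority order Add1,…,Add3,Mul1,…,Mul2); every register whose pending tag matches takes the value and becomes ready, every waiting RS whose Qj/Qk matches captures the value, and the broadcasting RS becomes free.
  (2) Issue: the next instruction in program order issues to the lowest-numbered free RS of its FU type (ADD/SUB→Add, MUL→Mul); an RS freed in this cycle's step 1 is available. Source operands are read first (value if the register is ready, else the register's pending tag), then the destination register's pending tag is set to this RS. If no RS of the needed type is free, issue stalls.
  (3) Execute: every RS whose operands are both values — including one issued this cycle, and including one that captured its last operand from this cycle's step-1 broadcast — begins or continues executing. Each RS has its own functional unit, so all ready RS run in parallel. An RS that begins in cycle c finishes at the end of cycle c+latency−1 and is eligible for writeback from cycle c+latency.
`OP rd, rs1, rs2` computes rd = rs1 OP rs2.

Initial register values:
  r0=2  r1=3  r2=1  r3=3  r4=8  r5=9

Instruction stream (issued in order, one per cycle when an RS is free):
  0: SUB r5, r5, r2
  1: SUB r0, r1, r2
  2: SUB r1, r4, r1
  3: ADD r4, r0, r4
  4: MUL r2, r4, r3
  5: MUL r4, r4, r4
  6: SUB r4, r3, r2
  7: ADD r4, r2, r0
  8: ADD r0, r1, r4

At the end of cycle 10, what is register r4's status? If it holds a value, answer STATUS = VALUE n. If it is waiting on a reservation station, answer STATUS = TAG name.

STATUS = TAG Add2

  c1: issue SUB r5<-Add1  regs: r0:2,r1:3,r2:1,r3:3,r4:8,r5:Add1
  c2: issue SUB r0<-Add2  regs: r0:Add2,r1:3,r2:1,r3:3,r4:8,r5:Add1
  c3: CDB Add1=8; issue SUB r1<-Add1  regs: r0:Add2,r1:Add1,r2:1,r3:3,r4:8,r5:8
  c4: CDB Add2=2; issue ADD r4<-Add2  regs: r0:2,r1:Add1,r2:1,r3:3,r4:Add2,r5:8
  c5: CDB Add1=5; issue MUL r2<-Mul1  regs: r0:2,r1:5,r2:Mul1,r3:3,r4:Add2,r5:8
  c6: CDB Add2=10; issue MUL r4<-Mul2  regs: r0:2,r1:5,r2:Mul1,r3:3,r4:Mul2,r5:8
  c7: issue SUB r4<-Add1  regs: r0:2,r1:5,r2:Mul1,r3:3,r4:Add1,r5:8
  c8: issue ADD r4<-Add2  regs: r0:2,r1:5,r2:Mul1,r3:3,r4:Add2,r5:8
  c9: issue ADD r0<-Add3  regs: r0:Add3,r1:5,r2:Mul1,r3:3,r4:Add2,r5:8
  c10: CDB Mul1=30  regs: r0:Add3,r1:5,r2:30,r3:3,r4:Add2,r5:8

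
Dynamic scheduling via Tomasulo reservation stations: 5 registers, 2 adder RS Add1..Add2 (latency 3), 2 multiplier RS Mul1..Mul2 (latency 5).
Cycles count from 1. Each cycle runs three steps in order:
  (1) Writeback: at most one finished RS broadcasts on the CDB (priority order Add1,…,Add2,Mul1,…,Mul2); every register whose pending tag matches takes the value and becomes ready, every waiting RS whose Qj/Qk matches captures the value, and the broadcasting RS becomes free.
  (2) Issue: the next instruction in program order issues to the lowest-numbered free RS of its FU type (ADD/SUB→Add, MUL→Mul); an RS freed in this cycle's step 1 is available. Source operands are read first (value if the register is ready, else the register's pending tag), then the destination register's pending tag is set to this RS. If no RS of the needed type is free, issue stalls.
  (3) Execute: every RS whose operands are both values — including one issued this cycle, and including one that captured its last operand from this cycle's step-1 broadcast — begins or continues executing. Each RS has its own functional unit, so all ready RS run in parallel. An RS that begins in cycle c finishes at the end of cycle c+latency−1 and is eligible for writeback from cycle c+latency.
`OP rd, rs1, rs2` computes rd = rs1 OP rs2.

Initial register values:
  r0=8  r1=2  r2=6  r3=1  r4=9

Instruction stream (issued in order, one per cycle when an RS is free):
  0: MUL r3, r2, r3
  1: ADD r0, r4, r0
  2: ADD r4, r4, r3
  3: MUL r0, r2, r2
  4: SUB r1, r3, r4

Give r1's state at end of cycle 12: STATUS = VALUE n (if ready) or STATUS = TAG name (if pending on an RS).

STATUS = VALUE -9

cycle 1: issue MUL r3<-Mul1 // r0:8,r1:2,r2:6,r3:Mul1,r4:9
cycle 2: issue ADD r0<-Add1 // r0:Add1,r1:2,r2:6,r3:Mul1,r4:9
cycle 3: issue ADD r4<-Add2 // r0:Add1,r1:2,r2:6,r3:Mul1,r4:Add2
cycle 4: issue MUL r0<-Mul2 // r0:Mul2,r1:2,r2:6,r3:Mul1,r4:Add2
cycle 5: CDB Add1=17; issue SUB r1<-Add1 // r0:Mul2,r1:Add1,r2:6,r3:Mul1,r4:Add2
cycle 6: CDB Mul1=6 // r0:Mul2,r1:Add1,r2:6,r3:6,r4:Add2
cycle 7: - // r0:Mul2,r1:Add1,r2:6,r3:6,r4:Add2
cycle 8: - // r0:Mul2,r1:Add1,r2:6,r3:6,r4:Add2
cycle 9: CDB Add2=15 // r0:Mul2,r1:Add1,r2:6,r3:6,r4:15
cycle 10: CDB Mul2=36 // r0:36,r1:Add1,r2:6,r3:6,r4:15
cycle 11: - // r0:36,r1:Add1,r2:6,r3:6,r4:15
cycle 12: CDB Add1=-9 // r0:36,r1:-9,r2:6,r3:6,r4:15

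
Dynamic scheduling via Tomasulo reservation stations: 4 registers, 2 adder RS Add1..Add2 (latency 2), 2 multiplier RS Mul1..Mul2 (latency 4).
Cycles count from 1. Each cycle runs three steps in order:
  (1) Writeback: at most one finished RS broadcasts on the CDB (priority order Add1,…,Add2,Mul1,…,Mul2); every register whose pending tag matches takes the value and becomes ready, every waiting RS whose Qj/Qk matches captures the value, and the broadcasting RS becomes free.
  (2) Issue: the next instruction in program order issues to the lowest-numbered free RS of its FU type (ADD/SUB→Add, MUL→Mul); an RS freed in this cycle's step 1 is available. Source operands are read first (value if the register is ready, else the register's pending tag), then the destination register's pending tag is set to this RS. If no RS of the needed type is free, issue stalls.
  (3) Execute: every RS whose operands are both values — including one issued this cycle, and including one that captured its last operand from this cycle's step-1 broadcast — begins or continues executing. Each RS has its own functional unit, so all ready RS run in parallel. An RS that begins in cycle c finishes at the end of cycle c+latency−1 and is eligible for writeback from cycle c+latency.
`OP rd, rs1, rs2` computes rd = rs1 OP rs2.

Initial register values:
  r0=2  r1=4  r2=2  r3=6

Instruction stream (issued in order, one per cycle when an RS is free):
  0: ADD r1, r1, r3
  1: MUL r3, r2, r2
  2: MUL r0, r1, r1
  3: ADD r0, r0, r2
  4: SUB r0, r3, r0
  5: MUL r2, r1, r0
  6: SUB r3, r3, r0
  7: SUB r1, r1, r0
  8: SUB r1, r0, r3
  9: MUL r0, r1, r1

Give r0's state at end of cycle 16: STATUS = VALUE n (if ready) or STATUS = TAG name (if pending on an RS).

cycle 1: issue ADD r1<-Add1 // r0:2,r1:Add1,r2:2,r3:6
cycle 2: issue MUL r3<-Mul1 // r0:2,r1:Add1,r2:2,r3:Mul1
cycle 3: CDB Add1=10; issue MUL r0<-Mul2 // r0:Mul2,r1:10,r2:2,r3:Mul1
cycle 4: issue ADD r0<-Add1 // r0:Add1,r1:10,r2:2,r3:Mul1
cycle 5: issue SUB r0<-Add2 // r0:Add2,r1:10,r2:2,r3:Mul1
cycle 6: CDB Mul1=4; issue MUL r2<-Mul1 // r0:Add2,r1:10,r2:Mul1,r3:4
cycle 7: CDB Mul2=100; stall // r0:Add2,r1:10,r2:Mul1,r3:4
cycle 8: stall // r0:Add2,r1:10,r2:Mul1,r3:4
cycle 9: CDB Add1=102; issue SUB r3<-Add1 // r0:Add2,r1:10,r2:Mul1,r3:Add1
cycle 10: stall // r0:Add2,r1:10,r2:Mul1,r3:Add1
cycle 11: CDB Add2=-98; issue SUB r1<-Add2 // r0:-98,r1:Add2,r2:Mul1,r3:Add1
cycle 12: stall // r0:-98,r1:Add2,r2:Mul1,r3:Add1
cycle 13: CDB Add1=102; issue SUB r1<-Add1 // r0:-98,r1:Add1,r2:Mul1,r3:102
cycle 14: CDB Add2=108; issue MUL r0<-Mul2 // r0:Mul2,r1:Add1,r2:Mul1,r3:102
cycle 15: CDB Add1=-200 // r0:Mul2,r1:-200,r2:Mul1,r3:102
cycle 16: CDB Mul1=-980 // r0:Mul2,r1:-200,r2:-980,r3:102

STATUS = TAG Mul2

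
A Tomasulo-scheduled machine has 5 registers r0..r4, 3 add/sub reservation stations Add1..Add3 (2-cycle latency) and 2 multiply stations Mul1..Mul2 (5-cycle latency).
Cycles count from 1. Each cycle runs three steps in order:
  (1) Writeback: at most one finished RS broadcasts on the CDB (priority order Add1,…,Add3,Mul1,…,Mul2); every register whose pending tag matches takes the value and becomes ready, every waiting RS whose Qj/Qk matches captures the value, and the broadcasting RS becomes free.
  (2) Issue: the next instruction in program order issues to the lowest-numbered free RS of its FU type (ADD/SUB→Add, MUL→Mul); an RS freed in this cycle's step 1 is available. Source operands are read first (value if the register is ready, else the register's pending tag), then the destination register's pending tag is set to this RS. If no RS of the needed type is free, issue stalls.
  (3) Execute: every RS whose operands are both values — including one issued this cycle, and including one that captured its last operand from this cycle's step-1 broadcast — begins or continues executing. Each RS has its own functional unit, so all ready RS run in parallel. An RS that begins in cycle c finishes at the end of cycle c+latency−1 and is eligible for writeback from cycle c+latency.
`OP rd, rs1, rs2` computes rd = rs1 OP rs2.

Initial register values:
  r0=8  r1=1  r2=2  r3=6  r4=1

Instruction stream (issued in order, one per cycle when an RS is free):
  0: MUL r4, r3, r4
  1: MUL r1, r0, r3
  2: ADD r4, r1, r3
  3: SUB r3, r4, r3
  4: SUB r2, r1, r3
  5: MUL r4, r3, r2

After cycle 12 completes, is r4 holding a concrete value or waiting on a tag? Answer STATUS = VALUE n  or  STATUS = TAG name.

STATUS = TAG Mul1

c1: issue MUL r4<-Mul1 | r0:8,r1:1,r2:2,r3:6,r4:Mul1
c2: issue MUL r1<-Mul2 | r0:8,r1:Mul2,r2:2,r3:6,r4:Mul1
c3: issue ADD r4<-Add1 | r0:8,r1:Mul2,r2:2,r3:6,r4:Add1
c4: issue SUB r3<-Add2 | r0:8,r1:Mul2,r2:2,r3:Add2,r4:Add1
c5: issue SUB r2<-Add3 | r0:8,r1:Mul2,r2:Add3,r3:Add2,r4:Add1
c6: CDB Mul1=6; issue MUL r4<-Mul1 | r0:8,r1:Mul2,r2:Add3,r3:Add2,r4:Mul1
c7: CDB Mul2=48 | r0:8,r1:48,r2:Add3,r3:Add2,r4:Mul1
c8: - | r0:8,r1:48,r2:Add3,r3:Add2,r4:Mul1
c9: CDB Add1=54 | r0:8,r1:48,r2:Add3,r3:Add2,r4:Mul1
c10: - | r0:8,r1:48,r2:Add3,r3:Add2,r4:Mul1
c11: CDB Add2=48 | r0:8,r1:48,r2:Add3,r3:48,r4:Mul1
c12: - | r0:8,r1:48,r2:Add3,r3:48,r4:Mul1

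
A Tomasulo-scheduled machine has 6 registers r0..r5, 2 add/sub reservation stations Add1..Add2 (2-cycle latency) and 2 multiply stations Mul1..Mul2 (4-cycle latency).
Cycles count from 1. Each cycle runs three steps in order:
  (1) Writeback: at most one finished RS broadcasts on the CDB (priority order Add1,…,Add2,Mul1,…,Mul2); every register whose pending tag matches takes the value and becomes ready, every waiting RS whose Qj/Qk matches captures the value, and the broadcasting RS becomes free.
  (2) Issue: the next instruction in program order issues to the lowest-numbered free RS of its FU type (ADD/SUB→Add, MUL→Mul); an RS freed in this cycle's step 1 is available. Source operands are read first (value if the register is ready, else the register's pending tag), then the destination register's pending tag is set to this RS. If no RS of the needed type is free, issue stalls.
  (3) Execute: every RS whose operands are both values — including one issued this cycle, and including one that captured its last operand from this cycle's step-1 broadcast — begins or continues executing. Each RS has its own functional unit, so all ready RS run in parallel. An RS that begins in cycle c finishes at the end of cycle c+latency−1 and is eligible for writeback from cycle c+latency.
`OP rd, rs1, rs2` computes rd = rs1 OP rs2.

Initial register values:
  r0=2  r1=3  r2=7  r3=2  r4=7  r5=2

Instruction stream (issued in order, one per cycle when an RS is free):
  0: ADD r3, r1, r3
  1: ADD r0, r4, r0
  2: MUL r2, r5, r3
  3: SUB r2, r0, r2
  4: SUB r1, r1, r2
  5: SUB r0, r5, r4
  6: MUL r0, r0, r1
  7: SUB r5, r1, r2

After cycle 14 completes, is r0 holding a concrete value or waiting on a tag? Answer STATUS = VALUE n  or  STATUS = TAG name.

  c1: issue ADD r3<-Add1  regs: r0:2,r1:3,r2:7,r3:Add1,r4:7,r5:2
  c2: issue ADD r0<-Add2  regs: r0:Add2,r1:3,r2:7,r3:Add1,r4:7,r5:2
  c3: CDB Add1=5; issue MUL r2<-Mul1  regs: r0:Add2,r1:3,r2:Mul1,r3:5,r4:7,r5:2
  c4: CDB Add2=9; issue SUB r2<-Add1  regs: r0:9,r1:3,r2:Add1,r3:5,r4:7,r5:2
  c5: issue SUB r1<-Add2  regs: r0:9,r1:Add2,r2:Add1,r3:5,r4:7,r5:2
  c6: stall  regs: r0:9,r1:Add2,r2:Add1,r3:5,r4:7,r5:2
  c7: CDB Mul1=10; stall  regs: r0:9,r1:Add2,r2:Add1,r3:5,r4:7,r5:2
  c8: stall  regs: r0:9,r1:Add2,r2:Add1,r3:5,r4:7,r5:2
  c9: CDB Add1=-1; issue SUB r0<-Add1  regs: r0:Add1,r1:Add2,r2:-1,r3:5,r4:7,r5:2
  c10: issue MUL r0<-Mul1  regs: r0:Mul1,r1:Add2,r2:-1,r3:5,r4:7,r5:2
  c11: CDB Add1=-5; issue SUB r5<-Add1  regs: r0:Mul1,r1:Add2,r2:-1,r3:5,r4:7,r5:Add1
  c12: CDB Add2=4  regs: r0:Mul1,r1:4,r2:-1,r3:5,r4:7,r5:Add1
  c13: -  regs: r0:Mul1,r1:4,r2:-1,r3:5,r4:7,r5:Add1
  c14: CDB Add1=5  regs: r0:Mul1,r1:4,r2:-1,r3:5,r4:7,r5:5

STATUS = TAG Mul1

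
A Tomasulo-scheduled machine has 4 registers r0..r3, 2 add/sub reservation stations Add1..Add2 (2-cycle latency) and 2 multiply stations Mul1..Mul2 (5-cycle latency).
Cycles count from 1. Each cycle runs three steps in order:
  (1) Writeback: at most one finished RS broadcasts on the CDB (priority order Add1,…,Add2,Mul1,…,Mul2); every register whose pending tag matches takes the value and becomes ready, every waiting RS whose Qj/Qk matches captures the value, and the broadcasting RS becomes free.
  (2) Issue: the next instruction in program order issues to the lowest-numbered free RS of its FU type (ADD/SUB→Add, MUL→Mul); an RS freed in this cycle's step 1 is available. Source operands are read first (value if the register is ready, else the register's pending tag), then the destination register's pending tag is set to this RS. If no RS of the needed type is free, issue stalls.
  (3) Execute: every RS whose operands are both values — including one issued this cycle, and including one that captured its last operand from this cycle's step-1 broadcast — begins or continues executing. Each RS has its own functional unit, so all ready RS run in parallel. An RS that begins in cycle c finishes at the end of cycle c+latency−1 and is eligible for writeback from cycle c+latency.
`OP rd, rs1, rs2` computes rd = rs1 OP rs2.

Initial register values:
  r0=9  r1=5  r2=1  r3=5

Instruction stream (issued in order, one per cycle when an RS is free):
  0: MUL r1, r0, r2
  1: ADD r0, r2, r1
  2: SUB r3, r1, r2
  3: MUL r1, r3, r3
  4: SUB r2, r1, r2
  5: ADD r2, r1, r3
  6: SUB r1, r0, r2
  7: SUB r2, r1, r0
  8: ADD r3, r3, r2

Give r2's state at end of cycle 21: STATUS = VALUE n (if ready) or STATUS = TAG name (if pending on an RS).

cycle 1: issue MUL r1<-Mul1 // r0:9,r1:Mul1,r2:1,r3:5
cycle 2: issue ADD r0<-Add1 // r0:Add1,r1:Mul1,r2:1,r3:5
cycle 3: issue SUB r3<-Add2 // r0:Add1,r1:Mul1,r2:1,r3:Add2
cycle 4: issue MUL r1<-Mul2 // r0:Add1,r1:Mul2,r2:1,r3:Add2
cycle 5: stall // r0:Add1,r1:Mul2,r2:1,r3:Add2
cycle 6: CDB Mul1=9; stall // r0:Add1,r1:Mul2,r2:1,r3:Add2
cycle 7: stall // r0:Add1,r1:Mul2,r2:1,r3:Add2
cycle 8: CDB Add1=10; issue SUB r2<-Add1 // r0:10,r1:Mul2,r2:Add1,r3:Add2
cycle 9: CDB Add2=8; issue ADD r2<-Add2 // r0:10,r1:Mul2,r2:Add2,r3:8
cycle 10: stall // r0:10,r1:Mul2,r2:Add2,r3:8
cycle 11: stall // r0:10,r1:Mul2,r2:Add2,r3:8
cycle 12: stall // r0:10,r1:Mul2,r2:Add2,r3:8
cycle 13: stall // r0:10,r1:Mul2,r2:Add2,r3:8
cycle 14: CDB Mul2=64; stall // r0:10,r1:64,r2:Add2,r3:8
cycle 15: stall // r0:10,r1:64,r2:Add2,r3:8
cycle 16: CDB Add1=63; issue SUB r1<-Add1 // r0:10,r1:Add1,r2:Add2,r3:8
cycle 17: CDB Add2=72; issue SUB r2<-Add2 // r0:10,r1:Add1,r2:Add2,r3:8
cycle 18: stall // r0:10,r1:Add1,r2:Add2,r3:8
cycle 19: CDB Add1=-62; issue ADD r3<-Add1 // r0:10,r1:-62,r2:Add2,r3:Add1
cycle 20: - // r0:10,r1:-62,r2:Add2,r3:Add1
cycle 21: CDB Add2=-72 // r0:10,r1:-62,r2:-72,r3:Add1

STATUS = VALUE -72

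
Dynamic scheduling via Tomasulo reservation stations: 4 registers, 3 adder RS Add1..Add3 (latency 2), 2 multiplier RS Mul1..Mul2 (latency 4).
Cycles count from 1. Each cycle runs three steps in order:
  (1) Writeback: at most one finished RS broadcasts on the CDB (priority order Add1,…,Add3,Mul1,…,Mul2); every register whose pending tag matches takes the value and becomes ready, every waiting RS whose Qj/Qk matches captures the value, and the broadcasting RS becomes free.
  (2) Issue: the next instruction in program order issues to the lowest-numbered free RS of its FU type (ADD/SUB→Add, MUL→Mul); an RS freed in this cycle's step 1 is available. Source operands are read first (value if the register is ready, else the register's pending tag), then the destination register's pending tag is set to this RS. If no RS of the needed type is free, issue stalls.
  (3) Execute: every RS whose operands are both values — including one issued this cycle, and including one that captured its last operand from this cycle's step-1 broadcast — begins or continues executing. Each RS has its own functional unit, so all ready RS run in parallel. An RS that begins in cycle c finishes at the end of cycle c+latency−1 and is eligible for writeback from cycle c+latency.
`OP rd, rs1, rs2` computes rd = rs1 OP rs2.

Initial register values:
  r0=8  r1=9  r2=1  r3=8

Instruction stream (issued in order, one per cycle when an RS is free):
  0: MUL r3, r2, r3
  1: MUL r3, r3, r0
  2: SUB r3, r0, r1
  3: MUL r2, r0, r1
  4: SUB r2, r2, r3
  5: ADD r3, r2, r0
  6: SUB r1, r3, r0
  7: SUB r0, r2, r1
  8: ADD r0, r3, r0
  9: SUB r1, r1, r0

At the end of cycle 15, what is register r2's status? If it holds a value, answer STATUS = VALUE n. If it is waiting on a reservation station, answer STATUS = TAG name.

  c1: issue MUL r3<-Mul1  regs: r0:8,r1:9,r2:1,r3:Mul1
  c2: issue MUL r3<-Mul2  regs: r0:8,r1:9,r2:1,r3:Mul2
  c3: issue SUB r3<-Add1  regs: r0:8,r1:9,r2:1,r3:Add1
  c4: stall  regs: r0:8,r1:9,r2:1,r3:Add1
  c5: CDB Add1=-1; stall  regs: r0:8,r1:9,r2:1,r3:-1
  c6: CDB Mul1=8; issue MUL r2<-Mul1  regs: r0:8,r1:9,r2:Mul1,r3:-1
  c7: issue SUB r2<-Add1  regs: r0:8,r1:9,r2:Add1,r3:-1
  c8: issue ADD r3<-Add2  regs: r0:8,r1:9,r2:Add1,r3:Add2
  c9: issue SUB r1<-Add3  regs: r0:8,r1:Add3,r2:Add1,r3:Add2
  c10: CDB Mul1=72; stall  regs: r0:8,r1:Add3,r2:Add1,r3:Add2
  c11: CDB Mul2=64; stall  regs: r0:8,r1:Add3,r2:Add1,r3:Add2
  c12: CDB Add1=73; issue SUB r0<-Add1  regs: r0:Add1,r1:Add3,r2:73,r3:Add2
  c13: stall  regs: r0:Add1,r1:Add3,r2:73,r3:Add2
  c14: CDB Add2=81; issue ADD r0<-Add2  regs: r0:Add2,r1:Add3,r2:73,r3:81
  c15: stall  regs: r0:Add2,r1:Add3,r2:73,r3:81

STATUS = VALUE 73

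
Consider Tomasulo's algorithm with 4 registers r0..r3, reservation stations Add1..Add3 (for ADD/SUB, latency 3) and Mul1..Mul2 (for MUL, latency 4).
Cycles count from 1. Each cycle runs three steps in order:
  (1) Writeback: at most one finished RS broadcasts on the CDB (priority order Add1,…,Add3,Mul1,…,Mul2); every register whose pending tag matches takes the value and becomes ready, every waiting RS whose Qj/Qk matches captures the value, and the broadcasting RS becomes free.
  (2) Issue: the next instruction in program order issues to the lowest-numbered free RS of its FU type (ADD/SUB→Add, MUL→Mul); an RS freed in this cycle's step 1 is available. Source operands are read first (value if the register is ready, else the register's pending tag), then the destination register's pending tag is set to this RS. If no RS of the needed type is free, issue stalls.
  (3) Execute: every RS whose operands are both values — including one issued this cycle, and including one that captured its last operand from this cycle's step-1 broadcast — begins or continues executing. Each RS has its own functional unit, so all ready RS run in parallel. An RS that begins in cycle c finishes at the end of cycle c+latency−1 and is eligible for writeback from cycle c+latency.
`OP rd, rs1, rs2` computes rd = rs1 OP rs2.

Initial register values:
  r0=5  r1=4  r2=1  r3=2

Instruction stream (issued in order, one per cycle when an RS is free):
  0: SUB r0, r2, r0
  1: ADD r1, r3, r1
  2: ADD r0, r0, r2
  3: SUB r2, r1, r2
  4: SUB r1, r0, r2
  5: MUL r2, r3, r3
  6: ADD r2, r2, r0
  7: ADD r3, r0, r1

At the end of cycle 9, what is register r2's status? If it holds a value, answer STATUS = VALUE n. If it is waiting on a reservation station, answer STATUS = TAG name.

cycle 1: issue SUB r0<-Add1 // r0:Add1,r1:4,r2:1,r3:2
cycle 2: issue ADD r1<-Add2 // r0:Add1,r1:Add2,r2:1,r3:2
cycle 3: issue ADD r0<-Add3 // r0:Add3,r1:Add2,r2:1,r3:2
cycle 4: CDB Add1=-4; issue SUB r2<-Add1 // r0:Add3,r1:Add2,r2:Add1,r3:2
cycle 5: CDB Add2=6; issue SUB r1<-Add2 // r0:Add3,r1:Add2,r2:Add1,r3:2
cycle 6: issue MUL r2<-Mul1 // r0:Add3,r1:Add2,r2:Mul1,r3:2
cycle 7: CDB Add3=-3; issue ADD r2<-Add3 // r0:-3,r1:Add2,r2:Add3,r3:2
cycle 8: CDB Add1=5; issue ADD r3<-Add1 // r0:-3,r1:Add2,r2:Add3,r3:Add1
cycle 9: - // r0:-3,r1:Add2,r2:Add3,r3:Add1

STATUS = TAG Add3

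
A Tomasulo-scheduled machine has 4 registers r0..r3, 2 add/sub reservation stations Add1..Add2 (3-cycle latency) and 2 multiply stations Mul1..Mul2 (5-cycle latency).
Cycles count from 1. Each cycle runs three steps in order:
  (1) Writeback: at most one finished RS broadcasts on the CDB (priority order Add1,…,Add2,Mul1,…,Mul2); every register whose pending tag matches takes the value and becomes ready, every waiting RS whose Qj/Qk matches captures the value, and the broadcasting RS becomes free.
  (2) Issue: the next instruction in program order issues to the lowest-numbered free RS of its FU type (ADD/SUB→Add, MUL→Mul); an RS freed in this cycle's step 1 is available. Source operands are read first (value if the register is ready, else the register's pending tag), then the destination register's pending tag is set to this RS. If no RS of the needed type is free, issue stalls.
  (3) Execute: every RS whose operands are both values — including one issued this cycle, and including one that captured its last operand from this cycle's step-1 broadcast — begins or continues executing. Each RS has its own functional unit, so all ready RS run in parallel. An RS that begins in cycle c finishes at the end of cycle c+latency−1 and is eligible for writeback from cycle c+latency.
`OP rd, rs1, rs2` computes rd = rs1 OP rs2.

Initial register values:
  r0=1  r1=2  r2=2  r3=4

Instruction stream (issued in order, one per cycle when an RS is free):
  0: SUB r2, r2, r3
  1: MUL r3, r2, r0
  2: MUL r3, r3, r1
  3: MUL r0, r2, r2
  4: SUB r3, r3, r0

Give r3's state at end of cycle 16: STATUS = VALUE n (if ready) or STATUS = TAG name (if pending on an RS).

  c1: issue SUB r2<-Add1  regs: r0:1,r1:2,r2:Add1,r3:4
  c2: issue MUL r3<-Mul1  regs: r0:1,r1:2,r2:Add1,r3:Mul1
  c3: issue MUL r3<-Mul2  regs: r0:1,r1:2,r2:Add1,r3:Mul2
  c4: CDB Add1=-2; stall  regs: r0:1,r1:2,r2:-2,r3:Mul2
  c5: stall  regs: r0:1,r1:2,r2:-2,r3:Mul2
  c6: stall  regs: r0:1,r1:2,r2:-2,r3:Mul2
  c7: stall  regs: r0:1,r1:2,r2:-2,r3:Mul2
  c8: stall  regs: r0:1,r1:2,r2:-2,r3:Mul2
  c9: CDB Mul1=-2; issue MUL r0<-Mul1  regs: r0:Mul1,r1:2,r2:-2,r3:Mul2
  c10: issue SUB r3<-Add1  regs: r0:Mul1,r1:2,r2:-2,r3:Add1
  c11: -  regs: r0:Mul1,r1:2,r2:-2,r3:Add1
  c12: -  regs: r0:Mul1,r1:2,r2:-2,r3:Add1
  c13: -  regs: r0:Mul1,r1:2,r2:-2,r3:Add1
  c14: CDB Mul1=4  regs: r0:4,r1:2,r2:-2,r3:Add1
  c15: CDB Mul2=-4  regs: r0:4,r1:2,r2:-2,r3:Add1
  c16: -  regs: r0:4,r1:2,r2:-2,r3:Add1

STATUS = TAG Add1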